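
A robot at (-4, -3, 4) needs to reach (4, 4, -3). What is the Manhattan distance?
22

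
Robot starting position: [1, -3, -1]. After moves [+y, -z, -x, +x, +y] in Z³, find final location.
(1, -1, -2)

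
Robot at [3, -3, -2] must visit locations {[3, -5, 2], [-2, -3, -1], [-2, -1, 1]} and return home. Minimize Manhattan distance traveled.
26
(one optimal route: (3, -3, -2) → (3, -5, 2) → (-2, -1, 1) → (-2, -3, -1) → (3, -3, -2))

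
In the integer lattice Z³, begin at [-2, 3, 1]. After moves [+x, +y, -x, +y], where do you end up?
(-2, 5, 1)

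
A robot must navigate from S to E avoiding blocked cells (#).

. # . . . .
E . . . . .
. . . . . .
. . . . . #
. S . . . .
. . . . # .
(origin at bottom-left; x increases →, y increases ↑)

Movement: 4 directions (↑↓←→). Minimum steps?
4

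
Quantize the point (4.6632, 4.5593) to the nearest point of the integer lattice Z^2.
(5, 5)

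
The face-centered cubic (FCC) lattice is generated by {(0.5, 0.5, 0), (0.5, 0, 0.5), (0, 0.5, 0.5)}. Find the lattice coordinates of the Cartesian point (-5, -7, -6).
-6b₁ - 4b₂ - 8b₃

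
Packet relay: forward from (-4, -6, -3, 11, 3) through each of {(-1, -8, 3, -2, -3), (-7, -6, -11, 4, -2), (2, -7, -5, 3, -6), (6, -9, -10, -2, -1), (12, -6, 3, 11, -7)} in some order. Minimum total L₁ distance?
118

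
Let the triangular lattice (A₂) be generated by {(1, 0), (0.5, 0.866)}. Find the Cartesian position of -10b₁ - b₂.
(-10.5, -0.866)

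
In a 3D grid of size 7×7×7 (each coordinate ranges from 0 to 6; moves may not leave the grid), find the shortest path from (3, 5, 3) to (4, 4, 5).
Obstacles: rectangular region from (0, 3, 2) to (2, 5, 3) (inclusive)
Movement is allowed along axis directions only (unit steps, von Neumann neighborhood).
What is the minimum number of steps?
4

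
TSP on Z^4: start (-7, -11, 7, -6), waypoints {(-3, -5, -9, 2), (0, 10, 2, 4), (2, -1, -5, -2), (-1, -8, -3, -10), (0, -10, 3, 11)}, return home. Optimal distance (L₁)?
146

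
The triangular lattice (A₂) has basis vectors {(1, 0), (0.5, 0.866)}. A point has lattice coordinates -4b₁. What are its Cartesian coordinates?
(-4, 0)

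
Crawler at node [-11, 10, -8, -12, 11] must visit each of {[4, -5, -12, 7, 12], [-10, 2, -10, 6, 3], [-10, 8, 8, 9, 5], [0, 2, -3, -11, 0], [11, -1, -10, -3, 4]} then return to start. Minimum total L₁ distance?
208
(one optimal route: (-11, 10, -8, -12, 11) → (-10, 8, 8, 9, 5) → (-10, 2, -10, 6, 3) → (4, -5, -12, 7, 12) → (11, -1, -10, -3, 4) → (0, 2, -3, -11, 0) → (-11, 10, -8, -12, 11))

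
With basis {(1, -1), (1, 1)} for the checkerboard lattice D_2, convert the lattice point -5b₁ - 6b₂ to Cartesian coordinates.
(-11, -1)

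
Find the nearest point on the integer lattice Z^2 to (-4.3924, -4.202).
(-4, -4)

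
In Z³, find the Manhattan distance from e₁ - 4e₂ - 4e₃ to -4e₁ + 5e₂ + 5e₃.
23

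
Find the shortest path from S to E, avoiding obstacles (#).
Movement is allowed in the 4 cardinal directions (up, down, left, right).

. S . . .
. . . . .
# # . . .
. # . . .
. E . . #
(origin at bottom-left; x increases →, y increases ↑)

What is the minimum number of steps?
6
(one shortest path: (1, 4) → (2, 4) → (2, 3) → (2, 2) → (2, 1) → (2, 0) → (1, 0))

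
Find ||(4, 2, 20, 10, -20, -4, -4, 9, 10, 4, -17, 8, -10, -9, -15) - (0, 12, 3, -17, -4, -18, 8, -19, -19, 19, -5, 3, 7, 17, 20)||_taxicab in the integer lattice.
267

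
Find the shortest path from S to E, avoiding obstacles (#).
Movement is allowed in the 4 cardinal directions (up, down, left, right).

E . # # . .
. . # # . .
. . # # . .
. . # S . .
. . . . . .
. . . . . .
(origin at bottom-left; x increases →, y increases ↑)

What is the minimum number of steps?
8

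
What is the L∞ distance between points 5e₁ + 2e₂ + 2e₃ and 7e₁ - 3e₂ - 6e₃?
8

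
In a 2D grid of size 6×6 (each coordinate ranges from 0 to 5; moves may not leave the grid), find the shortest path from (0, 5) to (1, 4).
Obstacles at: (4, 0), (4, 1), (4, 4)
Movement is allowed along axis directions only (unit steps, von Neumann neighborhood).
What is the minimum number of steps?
2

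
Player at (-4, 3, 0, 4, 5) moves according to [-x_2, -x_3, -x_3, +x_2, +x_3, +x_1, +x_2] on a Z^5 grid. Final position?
(-3, 4, -1, 4, 5)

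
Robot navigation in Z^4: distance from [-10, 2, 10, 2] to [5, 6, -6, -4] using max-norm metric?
16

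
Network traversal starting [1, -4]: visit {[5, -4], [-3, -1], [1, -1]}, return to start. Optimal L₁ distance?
22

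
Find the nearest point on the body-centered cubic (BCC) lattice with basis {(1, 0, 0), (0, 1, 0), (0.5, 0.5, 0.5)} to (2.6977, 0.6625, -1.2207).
(2.5, 0.5, -1.5)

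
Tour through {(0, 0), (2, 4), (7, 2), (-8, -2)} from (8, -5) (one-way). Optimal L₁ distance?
31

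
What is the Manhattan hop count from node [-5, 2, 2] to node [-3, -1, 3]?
6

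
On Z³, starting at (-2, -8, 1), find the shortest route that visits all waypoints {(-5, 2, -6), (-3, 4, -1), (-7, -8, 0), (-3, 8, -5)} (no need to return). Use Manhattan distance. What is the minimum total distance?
40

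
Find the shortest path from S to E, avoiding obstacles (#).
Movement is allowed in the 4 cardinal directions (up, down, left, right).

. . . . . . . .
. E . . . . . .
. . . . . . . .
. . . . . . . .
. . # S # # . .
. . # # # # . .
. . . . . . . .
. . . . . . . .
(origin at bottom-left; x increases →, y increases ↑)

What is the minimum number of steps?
5
(one shortest path: (3, 3) → (3, 4) → (2, 4) → (1, 4) → (1, 5) → (1, 6))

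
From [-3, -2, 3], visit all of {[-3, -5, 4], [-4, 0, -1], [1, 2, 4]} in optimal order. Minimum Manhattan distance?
27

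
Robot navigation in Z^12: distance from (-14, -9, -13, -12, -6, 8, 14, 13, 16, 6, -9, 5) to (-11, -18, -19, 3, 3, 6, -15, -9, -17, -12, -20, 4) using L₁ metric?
158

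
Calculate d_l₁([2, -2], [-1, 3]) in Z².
8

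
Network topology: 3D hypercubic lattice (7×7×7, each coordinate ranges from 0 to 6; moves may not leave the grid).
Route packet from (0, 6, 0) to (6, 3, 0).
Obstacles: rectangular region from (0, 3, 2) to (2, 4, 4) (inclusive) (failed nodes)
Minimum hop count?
9
(one shortest path: (0, 6, 0) → (1, 6, 0) → (2, 6, 0) → (3, 6, 0) → (4, 6, 0) → (5, 6, 0) → (6, 6, 0) → (6, 5, 0) → (6, 4, 0) → (6, 3, 0))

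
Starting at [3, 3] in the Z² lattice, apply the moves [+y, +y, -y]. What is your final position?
(3, 4)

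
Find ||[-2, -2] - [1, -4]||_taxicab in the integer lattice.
5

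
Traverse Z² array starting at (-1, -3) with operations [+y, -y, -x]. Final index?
(-2, -3)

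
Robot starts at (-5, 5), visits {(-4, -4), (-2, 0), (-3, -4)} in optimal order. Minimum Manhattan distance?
14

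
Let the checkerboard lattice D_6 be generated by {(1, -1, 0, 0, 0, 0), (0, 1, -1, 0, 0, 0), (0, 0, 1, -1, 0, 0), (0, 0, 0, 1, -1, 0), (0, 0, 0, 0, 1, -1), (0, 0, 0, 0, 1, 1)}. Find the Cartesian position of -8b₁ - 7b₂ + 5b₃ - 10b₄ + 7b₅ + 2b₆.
(-8, 1, 12, -15, 19, -5)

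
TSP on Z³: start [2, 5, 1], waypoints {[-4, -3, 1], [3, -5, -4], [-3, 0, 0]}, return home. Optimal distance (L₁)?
46
(one optimal route: (2, 5, 1) → (3, -5, -4) → (-4, -3, 1) → (-3, 0, 0) → (2, 5, 1))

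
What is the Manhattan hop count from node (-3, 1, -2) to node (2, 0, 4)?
12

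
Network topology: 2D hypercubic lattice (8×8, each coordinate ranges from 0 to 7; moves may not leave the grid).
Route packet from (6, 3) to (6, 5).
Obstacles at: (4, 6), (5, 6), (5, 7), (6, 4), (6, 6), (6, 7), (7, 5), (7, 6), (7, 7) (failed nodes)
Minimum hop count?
4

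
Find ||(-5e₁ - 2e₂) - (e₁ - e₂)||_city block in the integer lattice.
7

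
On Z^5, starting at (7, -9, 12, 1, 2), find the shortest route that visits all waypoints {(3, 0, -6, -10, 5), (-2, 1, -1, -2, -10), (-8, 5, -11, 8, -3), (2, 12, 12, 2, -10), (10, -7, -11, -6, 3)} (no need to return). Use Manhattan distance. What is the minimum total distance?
177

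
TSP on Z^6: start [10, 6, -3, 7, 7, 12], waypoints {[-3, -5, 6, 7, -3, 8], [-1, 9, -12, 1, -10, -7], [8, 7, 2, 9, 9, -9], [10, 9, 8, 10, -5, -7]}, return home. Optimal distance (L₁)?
214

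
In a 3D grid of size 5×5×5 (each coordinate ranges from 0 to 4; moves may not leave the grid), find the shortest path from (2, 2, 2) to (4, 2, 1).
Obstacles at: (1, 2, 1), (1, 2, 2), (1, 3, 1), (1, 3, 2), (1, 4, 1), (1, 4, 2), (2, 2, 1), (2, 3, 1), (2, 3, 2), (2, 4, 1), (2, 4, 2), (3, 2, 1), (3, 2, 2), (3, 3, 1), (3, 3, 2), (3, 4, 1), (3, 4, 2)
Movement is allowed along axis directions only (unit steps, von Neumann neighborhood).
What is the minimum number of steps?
5
(one shortest path: (2, 2, 2) → (2, 1, 2) → (3, 1, 2) → (4, 1, 2) → (4, 2, 2) → (4, 2, 1))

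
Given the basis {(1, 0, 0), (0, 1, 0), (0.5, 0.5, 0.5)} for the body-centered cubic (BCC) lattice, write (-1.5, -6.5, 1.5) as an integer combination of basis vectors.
-3b₁ - 8b₂ + 3b₃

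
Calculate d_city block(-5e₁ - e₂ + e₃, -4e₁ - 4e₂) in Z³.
5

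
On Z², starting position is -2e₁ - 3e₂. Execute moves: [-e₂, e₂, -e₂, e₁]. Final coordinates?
(-1, -4)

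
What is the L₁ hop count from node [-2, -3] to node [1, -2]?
4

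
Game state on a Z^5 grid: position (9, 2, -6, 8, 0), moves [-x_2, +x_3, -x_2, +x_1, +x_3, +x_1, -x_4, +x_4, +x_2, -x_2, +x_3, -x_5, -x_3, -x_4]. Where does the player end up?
(11, 0, -4, 7, -1)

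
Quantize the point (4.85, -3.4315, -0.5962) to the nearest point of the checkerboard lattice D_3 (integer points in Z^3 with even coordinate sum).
(5, -4, -1)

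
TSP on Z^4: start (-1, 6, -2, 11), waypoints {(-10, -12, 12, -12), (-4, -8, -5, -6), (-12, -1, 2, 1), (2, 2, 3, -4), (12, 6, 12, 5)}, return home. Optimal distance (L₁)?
192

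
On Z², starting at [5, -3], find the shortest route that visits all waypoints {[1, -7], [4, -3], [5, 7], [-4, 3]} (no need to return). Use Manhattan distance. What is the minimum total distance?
36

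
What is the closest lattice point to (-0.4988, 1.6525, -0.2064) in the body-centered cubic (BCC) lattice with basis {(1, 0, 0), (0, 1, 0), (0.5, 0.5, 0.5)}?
(-0.5, 1.5, -0.5)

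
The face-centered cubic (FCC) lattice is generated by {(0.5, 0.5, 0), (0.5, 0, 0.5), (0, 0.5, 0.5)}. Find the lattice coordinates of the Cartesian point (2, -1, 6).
-5b₁ + 9b₂ + 3b₃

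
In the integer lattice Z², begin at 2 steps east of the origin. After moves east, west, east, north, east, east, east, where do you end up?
(6, 1)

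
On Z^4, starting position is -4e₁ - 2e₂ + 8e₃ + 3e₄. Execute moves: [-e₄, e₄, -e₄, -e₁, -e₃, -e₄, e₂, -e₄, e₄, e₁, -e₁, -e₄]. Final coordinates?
(-5, -1, 7, 0)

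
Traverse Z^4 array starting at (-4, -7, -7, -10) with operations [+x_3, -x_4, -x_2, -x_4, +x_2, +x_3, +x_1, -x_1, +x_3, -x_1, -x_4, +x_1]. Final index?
(-4, -7, -4, -13)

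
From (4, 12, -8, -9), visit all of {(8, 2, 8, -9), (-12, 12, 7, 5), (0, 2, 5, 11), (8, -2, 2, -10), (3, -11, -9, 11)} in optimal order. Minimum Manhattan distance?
145
(one optimal route: (4, 12, -8, -9) → (8, -2, 2, -10) → (8, 2, 8, -9) → (-12, 12, 7, 5) → (0, 2, 5, 11) → (3, -11, -9, 11))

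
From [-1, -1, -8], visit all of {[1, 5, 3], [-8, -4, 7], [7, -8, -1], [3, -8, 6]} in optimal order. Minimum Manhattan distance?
68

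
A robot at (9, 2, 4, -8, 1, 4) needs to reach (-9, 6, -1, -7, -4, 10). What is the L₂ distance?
20.664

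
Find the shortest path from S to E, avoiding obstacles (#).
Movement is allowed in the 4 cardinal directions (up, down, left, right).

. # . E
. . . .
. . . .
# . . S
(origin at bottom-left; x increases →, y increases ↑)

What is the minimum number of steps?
3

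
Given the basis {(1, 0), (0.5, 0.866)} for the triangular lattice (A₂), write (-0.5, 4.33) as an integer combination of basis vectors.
-3b₁ + 5b₂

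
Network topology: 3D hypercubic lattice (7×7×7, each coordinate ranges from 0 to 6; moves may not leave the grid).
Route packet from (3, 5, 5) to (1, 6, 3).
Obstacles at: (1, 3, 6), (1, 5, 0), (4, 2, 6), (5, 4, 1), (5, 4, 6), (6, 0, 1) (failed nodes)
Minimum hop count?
5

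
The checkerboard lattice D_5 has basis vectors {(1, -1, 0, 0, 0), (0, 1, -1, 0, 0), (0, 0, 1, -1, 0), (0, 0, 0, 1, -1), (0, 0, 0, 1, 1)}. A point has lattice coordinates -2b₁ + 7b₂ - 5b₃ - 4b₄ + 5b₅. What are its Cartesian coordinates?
(-2, 9, -12, 6, 9)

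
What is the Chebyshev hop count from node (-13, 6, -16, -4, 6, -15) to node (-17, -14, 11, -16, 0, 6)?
27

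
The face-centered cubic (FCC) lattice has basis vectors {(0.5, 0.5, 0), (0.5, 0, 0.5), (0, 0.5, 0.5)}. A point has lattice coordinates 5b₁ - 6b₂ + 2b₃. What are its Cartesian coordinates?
(-0.5, 3.5, -2)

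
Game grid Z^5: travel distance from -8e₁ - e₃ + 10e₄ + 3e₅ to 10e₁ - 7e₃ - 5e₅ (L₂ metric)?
22.891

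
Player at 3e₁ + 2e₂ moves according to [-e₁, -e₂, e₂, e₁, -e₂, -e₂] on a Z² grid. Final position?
(3, 0)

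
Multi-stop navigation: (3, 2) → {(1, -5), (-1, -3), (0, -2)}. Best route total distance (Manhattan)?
13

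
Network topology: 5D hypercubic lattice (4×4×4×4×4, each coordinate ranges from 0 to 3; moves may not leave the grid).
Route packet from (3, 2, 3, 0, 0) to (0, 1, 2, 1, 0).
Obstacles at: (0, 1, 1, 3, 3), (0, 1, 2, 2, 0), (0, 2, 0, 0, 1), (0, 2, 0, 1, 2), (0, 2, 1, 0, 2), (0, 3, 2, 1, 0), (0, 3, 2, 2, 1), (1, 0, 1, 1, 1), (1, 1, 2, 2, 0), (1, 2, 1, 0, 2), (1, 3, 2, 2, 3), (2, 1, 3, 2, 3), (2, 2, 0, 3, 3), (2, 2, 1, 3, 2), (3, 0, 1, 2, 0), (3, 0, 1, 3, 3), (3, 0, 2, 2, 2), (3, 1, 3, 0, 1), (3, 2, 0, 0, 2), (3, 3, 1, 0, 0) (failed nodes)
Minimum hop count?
6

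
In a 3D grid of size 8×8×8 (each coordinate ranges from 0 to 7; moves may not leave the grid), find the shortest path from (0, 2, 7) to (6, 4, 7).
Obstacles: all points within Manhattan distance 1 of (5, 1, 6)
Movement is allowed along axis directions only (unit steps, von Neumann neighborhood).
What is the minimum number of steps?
8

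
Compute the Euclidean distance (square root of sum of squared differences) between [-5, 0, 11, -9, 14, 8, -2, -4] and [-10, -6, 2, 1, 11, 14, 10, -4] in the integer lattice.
20.7605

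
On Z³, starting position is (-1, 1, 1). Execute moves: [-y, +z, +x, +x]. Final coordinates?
(1, 0, 2)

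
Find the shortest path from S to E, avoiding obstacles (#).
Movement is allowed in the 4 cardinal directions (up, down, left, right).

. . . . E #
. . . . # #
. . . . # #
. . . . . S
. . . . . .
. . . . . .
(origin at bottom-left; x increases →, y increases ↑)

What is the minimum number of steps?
6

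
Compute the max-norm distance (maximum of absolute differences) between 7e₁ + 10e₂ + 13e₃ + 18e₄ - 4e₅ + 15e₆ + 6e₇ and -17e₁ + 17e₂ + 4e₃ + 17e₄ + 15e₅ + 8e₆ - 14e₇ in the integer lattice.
24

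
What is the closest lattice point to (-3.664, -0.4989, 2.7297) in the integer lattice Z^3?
(-4, 0, 3)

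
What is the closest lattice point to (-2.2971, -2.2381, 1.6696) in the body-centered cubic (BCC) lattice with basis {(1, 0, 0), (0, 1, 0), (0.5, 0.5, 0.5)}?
(-2.5, -2.5, 1.5)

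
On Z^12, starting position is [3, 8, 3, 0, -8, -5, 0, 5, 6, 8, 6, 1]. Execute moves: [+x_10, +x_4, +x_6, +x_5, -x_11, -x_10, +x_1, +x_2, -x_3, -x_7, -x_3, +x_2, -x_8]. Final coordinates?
(4, 10, 1, 1, -7, -4, -1, 4, 6, 8, 5, 1)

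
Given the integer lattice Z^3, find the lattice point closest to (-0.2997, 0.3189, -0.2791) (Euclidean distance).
(0, 0, 0)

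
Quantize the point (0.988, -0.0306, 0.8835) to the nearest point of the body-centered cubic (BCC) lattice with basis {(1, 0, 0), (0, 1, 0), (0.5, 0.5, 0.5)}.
(1, 0, 1)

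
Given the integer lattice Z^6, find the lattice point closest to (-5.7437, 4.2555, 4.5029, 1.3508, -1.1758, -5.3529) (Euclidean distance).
(-6, 4, 5, 1, -1, -5)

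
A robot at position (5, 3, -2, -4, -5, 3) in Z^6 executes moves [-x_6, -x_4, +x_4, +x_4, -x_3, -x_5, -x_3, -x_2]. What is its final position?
(5, 2, -4, -3, -6, 2)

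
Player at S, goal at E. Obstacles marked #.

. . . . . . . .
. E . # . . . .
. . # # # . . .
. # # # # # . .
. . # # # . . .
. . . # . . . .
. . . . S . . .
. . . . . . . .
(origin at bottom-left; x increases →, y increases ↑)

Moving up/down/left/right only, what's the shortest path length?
10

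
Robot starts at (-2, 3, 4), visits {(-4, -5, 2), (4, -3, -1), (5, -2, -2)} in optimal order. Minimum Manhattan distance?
28
(one optimal route: (-2, 3, 4) → (-4, -5, 2) → (4, -3, -1) → (5, -2, -2))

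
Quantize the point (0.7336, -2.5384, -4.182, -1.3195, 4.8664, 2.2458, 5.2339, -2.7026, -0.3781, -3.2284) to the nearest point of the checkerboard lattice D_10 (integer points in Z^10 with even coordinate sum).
(1, -2, -4, -1, 5, 2, 5, -3, 0, -3)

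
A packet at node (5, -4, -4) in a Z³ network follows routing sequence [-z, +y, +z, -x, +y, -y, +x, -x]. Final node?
(4, -3, -4)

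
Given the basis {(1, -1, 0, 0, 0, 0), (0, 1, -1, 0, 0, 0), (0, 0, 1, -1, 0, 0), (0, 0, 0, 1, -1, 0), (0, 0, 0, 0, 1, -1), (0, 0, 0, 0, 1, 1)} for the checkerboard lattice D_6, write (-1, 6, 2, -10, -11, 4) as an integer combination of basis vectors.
-b₁ + 5b₂ + 7b₃ - 3b₄ - 9b₅ - 5b₆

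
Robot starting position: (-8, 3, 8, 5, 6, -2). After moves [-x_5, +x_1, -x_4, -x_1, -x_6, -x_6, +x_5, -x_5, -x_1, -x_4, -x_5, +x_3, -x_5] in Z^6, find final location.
(-9, 3, 9, 3, 3, -4)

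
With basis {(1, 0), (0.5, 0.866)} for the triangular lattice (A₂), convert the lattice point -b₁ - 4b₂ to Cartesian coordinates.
(-3, -3.464)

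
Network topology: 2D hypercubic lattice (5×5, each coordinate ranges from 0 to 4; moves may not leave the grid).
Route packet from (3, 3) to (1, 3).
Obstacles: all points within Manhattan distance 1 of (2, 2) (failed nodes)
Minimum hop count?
4
(one shortest path: (3, 3) → (3, 4) → (2, 4) → (1, 4) → (1, 3))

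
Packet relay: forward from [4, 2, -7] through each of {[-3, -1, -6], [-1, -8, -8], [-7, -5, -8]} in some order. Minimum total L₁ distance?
30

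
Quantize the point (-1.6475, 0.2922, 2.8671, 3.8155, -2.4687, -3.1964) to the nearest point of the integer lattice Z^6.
(-2, 0, 3, 4, -2, -3)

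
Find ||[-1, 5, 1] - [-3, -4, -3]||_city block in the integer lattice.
15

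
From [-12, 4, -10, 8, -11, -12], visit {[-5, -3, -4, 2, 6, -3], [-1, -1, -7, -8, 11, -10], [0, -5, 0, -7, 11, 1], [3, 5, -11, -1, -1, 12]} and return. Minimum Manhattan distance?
220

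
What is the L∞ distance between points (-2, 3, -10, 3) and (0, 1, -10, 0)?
3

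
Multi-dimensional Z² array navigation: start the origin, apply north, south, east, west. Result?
(0, 0)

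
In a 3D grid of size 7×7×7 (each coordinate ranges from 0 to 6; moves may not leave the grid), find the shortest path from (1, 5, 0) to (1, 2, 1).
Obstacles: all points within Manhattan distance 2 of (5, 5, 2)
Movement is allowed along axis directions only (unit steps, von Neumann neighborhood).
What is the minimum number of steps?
4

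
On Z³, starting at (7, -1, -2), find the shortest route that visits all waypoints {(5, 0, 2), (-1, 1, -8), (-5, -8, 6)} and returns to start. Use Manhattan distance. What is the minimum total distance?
72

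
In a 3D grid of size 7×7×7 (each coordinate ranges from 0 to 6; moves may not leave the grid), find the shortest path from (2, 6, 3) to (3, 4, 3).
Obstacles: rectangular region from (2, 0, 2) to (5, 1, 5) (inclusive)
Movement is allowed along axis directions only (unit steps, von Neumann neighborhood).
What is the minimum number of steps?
3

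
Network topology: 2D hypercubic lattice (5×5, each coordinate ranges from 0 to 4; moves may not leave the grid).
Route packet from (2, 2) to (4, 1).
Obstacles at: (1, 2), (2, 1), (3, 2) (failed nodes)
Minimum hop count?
5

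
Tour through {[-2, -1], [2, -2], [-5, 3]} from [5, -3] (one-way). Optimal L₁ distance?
16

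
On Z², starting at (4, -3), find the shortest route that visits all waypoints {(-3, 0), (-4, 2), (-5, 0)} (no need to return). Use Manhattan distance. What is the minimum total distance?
15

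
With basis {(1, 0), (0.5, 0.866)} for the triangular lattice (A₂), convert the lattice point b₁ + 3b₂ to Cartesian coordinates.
(2.5, 2.598)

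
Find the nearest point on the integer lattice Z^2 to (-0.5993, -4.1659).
(-1, -4)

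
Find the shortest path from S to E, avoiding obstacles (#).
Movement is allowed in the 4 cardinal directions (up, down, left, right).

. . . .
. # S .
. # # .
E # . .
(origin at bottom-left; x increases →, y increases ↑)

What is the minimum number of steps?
6
(one shortest path: (2, 2) → (2, 3) → (1, 3) → (0, 3) → (0, 2) → (0, 1) → (0, 0))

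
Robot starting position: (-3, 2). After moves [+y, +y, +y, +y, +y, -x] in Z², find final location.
(-4, 7)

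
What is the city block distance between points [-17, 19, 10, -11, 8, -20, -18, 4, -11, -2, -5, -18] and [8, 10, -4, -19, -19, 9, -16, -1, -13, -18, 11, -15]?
156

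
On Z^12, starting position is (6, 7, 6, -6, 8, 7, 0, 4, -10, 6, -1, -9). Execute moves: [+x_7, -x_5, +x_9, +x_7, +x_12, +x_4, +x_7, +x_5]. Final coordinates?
(6, 7, 6, -5, 8, 7, 3, 4, -9, 6, -1, -8)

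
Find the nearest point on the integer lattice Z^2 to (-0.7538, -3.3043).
(-1, -3)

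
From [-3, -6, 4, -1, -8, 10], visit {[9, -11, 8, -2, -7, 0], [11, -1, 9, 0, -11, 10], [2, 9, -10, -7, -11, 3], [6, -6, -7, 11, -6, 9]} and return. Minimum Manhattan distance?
200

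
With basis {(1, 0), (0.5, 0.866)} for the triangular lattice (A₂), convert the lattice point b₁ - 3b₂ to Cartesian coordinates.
(-0.5, -2.598)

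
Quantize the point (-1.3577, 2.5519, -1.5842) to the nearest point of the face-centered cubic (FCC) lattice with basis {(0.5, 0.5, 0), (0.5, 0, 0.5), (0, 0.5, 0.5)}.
(-1, 2.5, -1.5)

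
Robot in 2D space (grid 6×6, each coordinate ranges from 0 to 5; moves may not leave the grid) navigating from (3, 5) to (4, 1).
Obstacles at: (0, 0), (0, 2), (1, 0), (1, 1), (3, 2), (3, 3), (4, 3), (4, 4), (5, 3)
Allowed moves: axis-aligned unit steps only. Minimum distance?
7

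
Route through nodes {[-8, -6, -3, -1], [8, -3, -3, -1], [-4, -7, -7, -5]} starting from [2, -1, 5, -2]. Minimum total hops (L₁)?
49
(one optimal route: (2, -1, 5, -2) → (8, -3, -3, -1) → (-8, -6, -3, -1) → (-4, -7, -7, -5))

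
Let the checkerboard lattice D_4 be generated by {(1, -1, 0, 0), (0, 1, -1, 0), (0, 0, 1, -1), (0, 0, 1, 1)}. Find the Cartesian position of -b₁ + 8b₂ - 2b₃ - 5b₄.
(-1, 9, -15, -3)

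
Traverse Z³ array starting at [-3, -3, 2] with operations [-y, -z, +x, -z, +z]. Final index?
(-2, -4, 1)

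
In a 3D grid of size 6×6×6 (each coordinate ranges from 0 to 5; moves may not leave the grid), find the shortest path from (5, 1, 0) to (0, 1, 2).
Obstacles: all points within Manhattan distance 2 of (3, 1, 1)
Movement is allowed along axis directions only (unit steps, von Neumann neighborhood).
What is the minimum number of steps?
11
(one shortest path: (5, 1, 0) → (5, 0, 0) → (5, 0, 1) → (5, 0, 2) → (4, 0, 2) → (4, 0, 3) → (3, 0, 3) → (2, 0, 3) → (1, 0, 3) → (0, 0, 3) → (0, 1, 3) → (0, 1, 2))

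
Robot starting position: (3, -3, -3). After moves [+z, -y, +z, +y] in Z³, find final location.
(3, -3, -1)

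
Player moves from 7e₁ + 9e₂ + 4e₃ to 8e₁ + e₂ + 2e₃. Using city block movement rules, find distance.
11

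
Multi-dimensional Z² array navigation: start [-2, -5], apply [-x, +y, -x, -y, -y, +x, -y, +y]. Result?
(-3, -6)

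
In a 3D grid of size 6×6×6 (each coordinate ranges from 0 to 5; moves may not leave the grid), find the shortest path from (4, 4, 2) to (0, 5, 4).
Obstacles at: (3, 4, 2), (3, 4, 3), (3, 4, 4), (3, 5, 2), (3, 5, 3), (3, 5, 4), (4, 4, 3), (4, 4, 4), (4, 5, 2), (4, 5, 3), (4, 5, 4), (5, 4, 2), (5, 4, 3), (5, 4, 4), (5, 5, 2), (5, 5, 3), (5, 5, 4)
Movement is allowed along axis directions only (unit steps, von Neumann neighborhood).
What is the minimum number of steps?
9
(one shortest path: (4, 4, 2) → (4, 3, 2) → (3, 3, 2) → (2, 3, 2) → (1, 3, 2) → (0, 3, 2) → (0, 4, 2) → (0, 5, 2) → (0, 5, 3) → (0, 5, 4))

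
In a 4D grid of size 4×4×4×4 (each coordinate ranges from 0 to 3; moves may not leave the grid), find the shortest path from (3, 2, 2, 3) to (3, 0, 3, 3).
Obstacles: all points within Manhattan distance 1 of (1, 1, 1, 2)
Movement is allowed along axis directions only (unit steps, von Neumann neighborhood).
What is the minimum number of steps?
3
(one shortest path: (3, 2, 2, 3) → (3, 1, 2, 3) → (3, 0, 2, 3) → (3, 0, 3, 3))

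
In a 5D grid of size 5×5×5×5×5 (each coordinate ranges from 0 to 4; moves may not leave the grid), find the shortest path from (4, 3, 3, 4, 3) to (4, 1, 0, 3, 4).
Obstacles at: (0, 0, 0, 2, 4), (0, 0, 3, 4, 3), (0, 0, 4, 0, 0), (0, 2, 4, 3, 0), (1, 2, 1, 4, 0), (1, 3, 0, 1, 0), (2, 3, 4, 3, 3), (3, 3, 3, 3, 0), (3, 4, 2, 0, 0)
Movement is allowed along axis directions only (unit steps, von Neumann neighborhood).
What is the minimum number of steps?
7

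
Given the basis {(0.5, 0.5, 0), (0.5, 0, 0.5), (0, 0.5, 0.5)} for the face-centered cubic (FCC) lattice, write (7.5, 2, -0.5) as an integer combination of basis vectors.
10b₁ + 5b₂ - 6b₃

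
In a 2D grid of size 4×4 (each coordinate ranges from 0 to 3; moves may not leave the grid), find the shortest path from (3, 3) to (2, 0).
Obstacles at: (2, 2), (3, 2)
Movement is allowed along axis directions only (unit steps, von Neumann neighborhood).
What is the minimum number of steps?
6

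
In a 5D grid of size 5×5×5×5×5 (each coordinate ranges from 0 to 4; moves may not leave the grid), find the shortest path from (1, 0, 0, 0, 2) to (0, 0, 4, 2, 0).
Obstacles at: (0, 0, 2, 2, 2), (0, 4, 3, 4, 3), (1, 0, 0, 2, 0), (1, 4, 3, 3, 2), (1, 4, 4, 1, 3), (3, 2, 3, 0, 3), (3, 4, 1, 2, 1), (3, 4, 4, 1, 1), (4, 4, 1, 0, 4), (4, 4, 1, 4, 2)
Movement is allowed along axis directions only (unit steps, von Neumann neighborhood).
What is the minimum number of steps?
9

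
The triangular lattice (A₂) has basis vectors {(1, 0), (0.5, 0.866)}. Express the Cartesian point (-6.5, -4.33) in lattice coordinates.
-4b₁ - 5b₂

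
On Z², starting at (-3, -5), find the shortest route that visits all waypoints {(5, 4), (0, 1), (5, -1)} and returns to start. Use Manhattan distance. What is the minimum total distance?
34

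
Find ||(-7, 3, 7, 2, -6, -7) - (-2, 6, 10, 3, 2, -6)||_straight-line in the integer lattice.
10.4403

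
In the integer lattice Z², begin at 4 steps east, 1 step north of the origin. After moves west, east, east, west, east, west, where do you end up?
(4, 1)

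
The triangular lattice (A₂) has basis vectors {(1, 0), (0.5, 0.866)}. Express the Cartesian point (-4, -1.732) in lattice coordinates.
-3b₁ - 2b₂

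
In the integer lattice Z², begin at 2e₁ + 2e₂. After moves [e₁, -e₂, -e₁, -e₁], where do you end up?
(1, 1)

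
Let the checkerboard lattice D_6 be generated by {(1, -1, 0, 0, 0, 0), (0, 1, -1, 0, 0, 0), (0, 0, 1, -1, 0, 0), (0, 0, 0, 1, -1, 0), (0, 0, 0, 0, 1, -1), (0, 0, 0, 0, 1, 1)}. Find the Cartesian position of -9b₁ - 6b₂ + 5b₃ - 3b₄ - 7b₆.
(-9, 3, 11, -8, -4, -7)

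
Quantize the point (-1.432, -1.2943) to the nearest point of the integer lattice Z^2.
(-1, -1)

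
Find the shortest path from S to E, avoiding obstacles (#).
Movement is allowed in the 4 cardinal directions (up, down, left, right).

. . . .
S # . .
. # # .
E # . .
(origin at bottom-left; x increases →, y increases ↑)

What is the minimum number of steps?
2
(one shortest path: (0, 2) → (0, 1) → (0, 0))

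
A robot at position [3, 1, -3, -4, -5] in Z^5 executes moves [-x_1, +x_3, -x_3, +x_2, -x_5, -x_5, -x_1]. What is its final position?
(1, 2, -3, -4, -7)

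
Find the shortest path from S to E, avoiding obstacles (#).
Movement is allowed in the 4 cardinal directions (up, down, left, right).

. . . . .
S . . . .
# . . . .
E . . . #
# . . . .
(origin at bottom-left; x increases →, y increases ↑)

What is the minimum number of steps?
4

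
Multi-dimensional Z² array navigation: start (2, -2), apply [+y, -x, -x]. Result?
(0, -1)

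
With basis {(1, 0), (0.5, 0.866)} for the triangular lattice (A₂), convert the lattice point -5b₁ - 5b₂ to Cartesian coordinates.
(-7.5, -4.33)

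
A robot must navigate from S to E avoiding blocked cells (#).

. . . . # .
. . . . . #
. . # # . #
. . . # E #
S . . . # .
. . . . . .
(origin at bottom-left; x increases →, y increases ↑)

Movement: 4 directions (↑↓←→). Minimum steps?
9
(one shortest path: (0, 1) → (1, 1) → (1, 2) → (1, 3) → (1, 4) → (2, 4) → (3, 4) → (4, 4) → (4, 3) → (4, 2))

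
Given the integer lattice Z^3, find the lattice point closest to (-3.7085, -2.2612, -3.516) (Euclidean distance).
(-4, -2, -4)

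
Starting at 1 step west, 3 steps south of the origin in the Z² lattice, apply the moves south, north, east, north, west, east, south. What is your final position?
(0, -3)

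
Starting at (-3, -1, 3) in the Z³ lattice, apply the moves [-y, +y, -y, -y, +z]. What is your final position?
(-3, -3, 4)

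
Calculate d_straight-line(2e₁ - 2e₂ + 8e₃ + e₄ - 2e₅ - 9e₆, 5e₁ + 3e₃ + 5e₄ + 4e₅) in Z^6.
13.0767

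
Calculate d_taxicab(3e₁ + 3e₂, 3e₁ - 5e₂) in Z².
8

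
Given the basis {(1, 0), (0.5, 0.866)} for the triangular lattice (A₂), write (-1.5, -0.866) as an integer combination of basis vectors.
-b₁ - b₂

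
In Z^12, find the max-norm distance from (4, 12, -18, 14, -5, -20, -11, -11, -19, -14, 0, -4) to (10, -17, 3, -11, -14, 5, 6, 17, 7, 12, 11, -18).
29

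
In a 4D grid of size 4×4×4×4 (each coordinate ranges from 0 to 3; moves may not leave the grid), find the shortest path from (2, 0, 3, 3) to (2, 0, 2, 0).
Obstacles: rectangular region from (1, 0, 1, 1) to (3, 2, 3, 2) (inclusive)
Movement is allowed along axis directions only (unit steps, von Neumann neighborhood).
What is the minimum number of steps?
8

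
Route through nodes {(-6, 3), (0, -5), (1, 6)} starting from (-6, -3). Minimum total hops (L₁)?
28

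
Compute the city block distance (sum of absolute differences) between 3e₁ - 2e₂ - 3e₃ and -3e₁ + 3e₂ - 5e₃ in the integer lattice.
13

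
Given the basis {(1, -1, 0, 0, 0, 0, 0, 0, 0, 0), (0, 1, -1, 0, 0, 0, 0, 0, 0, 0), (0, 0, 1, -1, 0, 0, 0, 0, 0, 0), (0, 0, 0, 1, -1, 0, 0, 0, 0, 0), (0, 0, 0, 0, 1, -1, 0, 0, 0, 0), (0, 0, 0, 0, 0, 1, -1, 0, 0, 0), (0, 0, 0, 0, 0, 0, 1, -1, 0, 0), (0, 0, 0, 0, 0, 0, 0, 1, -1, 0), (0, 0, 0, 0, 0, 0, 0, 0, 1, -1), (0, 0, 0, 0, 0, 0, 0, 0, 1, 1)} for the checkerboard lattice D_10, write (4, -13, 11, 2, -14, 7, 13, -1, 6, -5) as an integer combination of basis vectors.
4b₁ - 9b₂ + 2b₃ + 4b₄ - 10b₅ - 3b₆ + 10b₇ + 9b₈ + 10b₉ + 5b₁₀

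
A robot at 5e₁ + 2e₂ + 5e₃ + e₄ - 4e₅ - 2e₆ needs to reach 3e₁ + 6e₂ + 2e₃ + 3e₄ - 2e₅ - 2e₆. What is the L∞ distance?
4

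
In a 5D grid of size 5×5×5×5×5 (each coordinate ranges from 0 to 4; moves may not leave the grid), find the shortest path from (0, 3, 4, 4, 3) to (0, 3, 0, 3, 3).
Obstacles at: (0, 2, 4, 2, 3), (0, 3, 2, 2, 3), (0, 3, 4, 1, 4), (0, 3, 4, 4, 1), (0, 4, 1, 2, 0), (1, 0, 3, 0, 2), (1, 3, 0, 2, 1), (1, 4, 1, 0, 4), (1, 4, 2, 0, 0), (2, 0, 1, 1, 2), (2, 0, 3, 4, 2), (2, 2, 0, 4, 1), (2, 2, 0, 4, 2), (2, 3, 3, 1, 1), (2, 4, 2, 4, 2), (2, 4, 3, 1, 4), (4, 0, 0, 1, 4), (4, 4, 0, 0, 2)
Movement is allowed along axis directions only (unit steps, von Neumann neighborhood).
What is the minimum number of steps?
5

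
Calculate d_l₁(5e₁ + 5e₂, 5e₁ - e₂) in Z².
6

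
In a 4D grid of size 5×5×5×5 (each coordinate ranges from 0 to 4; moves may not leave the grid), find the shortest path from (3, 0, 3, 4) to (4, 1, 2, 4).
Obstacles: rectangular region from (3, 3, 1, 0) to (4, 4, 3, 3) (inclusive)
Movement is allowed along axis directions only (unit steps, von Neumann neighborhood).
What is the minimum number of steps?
3
(one shortest path: (3, 0, 3, 4) → (4, 0, 3, 4) → (4, 1, 3, 4) → (4, 1, 2, 4))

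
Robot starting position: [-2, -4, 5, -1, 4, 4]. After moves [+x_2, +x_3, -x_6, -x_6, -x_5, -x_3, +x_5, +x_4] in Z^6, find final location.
(-2, -3, 5, 0, 4, 2)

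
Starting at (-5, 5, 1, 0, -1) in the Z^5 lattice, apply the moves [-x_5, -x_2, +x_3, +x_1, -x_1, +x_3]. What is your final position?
(-5, 4, 3, 0, -2)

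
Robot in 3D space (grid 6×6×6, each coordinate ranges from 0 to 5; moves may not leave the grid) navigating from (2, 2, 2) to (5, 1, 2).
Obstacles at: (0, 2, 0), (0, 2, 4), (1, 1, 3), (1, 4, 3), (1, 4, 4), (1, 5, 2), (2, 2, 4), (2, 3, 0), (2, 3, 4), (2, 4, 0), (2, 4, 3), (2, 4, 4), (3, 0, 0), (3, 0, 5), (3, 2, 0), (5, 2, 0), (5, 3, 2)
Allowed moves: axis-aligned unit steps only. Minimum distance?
4
(one shortest path: (2, 2, 2) → (3, 2, 2) → (4, 2, 2) → (5, 2, 2) → (5, 1, 2))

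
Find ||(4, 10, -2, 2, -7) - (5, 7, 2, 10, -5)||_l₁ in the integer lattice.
18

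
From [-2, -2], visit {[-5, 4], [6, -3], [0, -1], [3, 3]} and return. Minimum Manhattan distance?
38
(one optimal route: (-2, -2) → (-5, 4) → (3, 3) → (6, -3) → (0, -1) → (-2, -2))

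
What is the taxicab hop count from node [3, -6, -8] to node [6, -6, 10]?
21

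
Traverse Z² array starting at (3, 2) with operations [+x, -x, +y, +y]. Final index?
(3, 4)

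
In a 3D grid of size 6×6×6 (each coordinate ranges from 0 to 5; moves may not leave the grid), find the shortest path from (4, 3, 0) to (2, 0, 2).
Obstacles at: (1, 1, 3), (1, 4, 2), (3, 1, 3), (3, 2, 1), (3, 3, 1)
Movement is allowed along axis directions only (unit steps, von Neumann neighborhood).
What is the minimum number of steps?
7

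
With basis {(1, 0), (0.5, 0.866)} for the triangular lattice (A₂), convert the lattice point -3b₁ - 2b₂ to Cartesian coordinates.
(-4, -1.732)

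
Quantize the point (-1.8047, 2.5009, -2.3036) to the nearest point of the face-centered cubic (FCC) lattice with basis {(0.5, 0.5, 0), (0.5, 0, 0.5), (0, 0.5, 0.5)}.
(-2, 2.5, -2.5)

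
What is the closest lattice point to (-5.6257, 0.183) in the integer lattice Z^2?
(-6, 0)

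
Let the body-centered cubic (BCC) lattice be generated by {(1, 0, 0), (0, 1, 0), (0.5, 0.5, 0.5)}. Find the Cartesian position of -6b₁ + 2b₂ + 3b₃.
(-4.5, 3.5, 1.5)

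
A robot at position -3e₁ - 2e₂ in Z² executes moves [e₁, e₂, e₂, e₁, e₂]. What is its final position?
(-1, 1)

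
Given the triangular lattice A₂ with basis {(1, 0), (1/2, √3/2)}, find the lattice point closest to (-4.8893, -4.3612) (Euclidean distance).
(-4.5, -4.33)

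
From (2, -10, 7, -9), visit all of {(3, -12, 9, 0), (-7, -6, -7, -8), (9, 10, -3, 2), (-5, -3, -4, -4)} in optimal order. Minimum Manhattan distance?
100
(one optimal route: (2, -10, 7, -9) → (3, -12, 9, 0) → (-7, -6, -7, -8) → (-5, -3, -4, -4) → (9, 10, -3, 2))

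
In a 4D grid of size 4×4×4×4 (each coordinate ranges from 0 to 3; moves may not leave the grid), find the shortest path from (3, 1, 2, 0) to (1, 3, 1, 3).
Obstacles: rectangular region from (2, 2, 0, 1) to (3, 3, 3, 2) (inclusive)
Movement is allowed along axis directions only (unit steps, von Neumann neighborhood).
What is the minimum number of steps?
8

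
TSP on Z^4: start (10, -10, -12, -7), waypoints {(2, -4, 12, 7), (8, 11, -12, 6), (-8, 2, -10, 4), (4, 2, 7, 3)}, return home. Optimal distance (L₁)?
164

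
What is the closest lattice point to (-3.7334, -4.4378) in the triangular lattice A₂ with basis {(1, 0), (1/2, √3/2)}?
(-3.5, -4.33)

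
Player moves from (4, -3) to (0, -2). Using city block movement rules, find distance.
5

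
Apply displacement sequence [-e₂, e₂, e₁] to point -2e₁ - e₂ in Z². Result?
(-1, -1)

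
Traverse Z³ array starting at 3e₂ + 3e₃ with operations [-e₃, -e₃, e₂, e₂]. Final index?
(0, 5, 1)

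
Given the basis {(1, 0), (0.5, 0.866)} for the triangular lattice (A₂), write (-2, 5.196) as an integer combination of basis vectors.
-5b₁ + 6b₂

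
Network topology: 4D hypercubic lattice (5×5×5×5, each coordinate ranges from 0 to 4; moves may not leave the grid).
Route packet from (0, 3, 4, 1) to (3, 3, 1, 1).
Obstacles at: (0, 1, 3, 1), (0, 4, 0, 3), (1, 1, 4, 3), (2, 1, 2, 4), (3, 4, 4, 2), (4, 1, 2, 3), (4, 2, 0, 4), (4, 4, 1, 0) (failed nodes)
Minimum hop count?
6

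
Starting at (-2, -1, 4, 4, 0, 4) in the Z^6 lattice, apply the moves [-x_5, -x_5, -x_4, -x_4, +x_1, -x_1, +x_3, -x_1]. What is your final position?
(-3, -1, 5, 2, -2, 4)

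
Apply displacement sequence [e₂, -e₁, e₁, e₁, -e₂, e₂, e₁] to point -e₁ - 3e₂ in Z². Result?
(1, -2)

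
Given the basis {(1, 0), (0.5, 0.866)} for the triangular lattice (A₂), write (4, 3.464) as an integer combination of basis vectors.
2b₁ + 4b₂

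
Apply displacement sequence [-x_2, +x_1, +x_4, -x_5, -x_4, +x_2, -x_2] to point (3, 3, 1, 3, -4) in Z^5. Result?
(4, 2, 1, 3, -5)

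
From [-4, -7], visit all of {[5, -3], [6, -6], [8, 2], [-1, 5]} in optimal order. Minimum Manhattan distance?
35
(one optimal route: (-4, -7) → (6, -6) → (5, -3) → (8, 2) → (-1, 5))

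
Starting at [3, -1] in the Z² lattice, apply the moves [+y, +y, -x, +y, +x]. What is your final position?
(3, 2)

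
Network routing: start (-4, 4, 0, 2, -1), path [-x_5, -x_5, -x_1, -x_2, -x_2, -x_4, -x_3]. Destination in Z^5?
(-5, 2, -1, 1, -3)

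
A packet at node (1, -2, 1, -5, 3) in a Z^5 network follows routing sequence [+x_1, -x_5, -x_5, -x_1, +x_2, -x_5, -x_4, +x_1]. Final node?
(2, -1, 1, -6, 0)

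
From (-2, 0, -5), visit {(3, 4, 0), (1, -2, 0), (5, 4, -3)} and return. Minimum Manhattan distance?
36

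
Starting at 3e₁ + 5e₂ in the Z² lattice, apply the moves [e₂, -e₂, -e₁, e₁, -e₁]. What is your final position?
(2, 5)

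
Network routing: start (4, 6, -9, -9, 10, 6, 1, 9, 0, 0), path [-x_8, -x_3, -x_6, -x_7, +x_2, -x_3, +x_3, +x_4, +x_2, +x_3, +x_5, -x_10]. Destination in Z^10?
(4, 8, -9, -8, 11, 5, 0, 8, 0, -1)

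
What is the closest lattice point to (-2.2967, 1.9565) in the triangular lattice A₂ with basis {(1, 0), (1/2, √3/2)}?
(-2, 1.732)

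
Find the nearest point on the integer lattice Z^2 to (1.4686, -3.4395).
(1, -3)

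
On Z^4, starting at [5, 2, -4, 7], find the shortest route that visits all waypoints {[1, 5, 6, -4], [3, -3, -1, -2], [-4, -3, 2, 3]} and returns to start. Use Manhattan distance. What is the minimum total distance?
86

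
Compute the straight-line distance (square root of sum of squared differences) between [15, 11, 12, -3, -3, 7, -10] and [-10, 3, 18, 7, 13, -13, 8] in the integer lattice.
42.4853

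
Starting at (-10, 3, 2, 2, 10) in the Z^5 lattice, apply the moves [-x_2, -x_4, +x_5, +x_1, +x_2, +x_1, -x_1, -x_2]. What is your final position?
(-9, 2, 2, 1, 11)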